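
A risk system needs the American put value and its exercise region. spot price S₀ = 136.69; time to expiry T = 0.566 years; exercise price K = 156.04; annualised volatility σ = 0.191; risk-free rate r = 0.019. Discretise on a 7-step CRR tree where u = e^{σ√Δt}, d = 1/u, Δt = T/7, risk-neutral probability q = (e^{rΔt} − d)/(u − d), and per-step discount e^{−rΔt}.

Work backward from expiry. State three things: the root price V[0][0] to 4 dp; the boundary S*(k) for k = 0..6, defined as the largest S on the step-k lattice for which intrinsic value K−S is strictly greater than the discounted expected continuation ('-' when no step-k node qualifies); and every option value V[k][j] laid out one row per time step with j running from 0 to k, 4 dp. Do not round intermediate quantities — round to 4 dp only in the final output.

price = 20.5709
boundary = - - 122.6203 129.4641 122.6203 129.4641 136.6900
tree:
20.5709
26.6866 14.5325
33.4197 20.0508 9.0713
39.9018 26.5759 13.6023 4.5786
46.0412 33.4197 19.5350 7.7250 1.4534
51.8561 39.9018 26.5759 12.5703 2.9145 0.0000
57.3636 46.0412 33.4197 19.3500 5.8447 0.0000 0.0000
62.5799 51.8561 39.9018 26.5759 11.7208 0.0000 0.0000 0.0000

params: Δt=0.08086 u=1.05581 d=0.94714 q=0.50057 e^(-rΔt)=0.99846
t_7 payoffs: 62.5799 51.8561 39.9018 26.5759 11.7208 0.0000 0.0000 0.0000
t_6: node(6,0) S=98.6764 payoff=57.3636 vs cont=57.1240 → 57.3636 [stop]  node(6,1) S=109.9988 payoff=46.0412 vs cont=45.8017 → 46.0412 [stop]  node(6,2) S=122.6203 payoff=33.4197 vs cont=33.1802 → 33.4197 [stop]  node(6,3) S=136.6900 payoff=19.3500 vs cont=19.1105 → 19.3500 [stop]  node(6,4) S=152.3741 payoff=3.6659 vs cont=5.8447 → 5.8447 [wait]  node(6,5) S=169.8579 payoff=0.0000 vs cont=0.0000 → 0.0000 [wait]  node(6,6) S=189.3477 payoff=0.0000 vs cont=0.0000 → 0.0000 [wait]  ⇒ S*(6)=136.6900
t_5: node(5,0) S=104.1839 payoff=51.8561 vs cont=51.6166 → 51.8561 [stop]  node(5,1) S=116.1382 payoff=39.9018 vs cont=39.6623 → 39.9018 [stop]  node(5,2) S=129.4641 payoff=26.5759 vs cont=26.3363 → 26.5759 [stop]  node(5,3) S=144.3192 payoff=11.7208 vs cont=12.5703 → 12.5703 [wait]  node(5,4) S=160.8787 payoff=0.0000 vs cont=2.9145 → 2.9145 [wait]  node(5,5) S=179.3382 payoff=0.0000 vs cont=0.0000 → 0.0000 [wait]  ⇒ S*(5)=129.4641
t_4: node(4,0) S=109.9988 payoff=46.0412 vs cont=45.8017 → 46.0412 [stop]  node(4,1) S=122.6203 payoff=33.4197 vs cont=33.1802 → 33.4197 [stop]  node(4,2) S=136.6900 payoff=19.3500 vs cont=19.5350 → 19.5350 [wait]  node(4,3) S=152.3741 payoff=3.6659 vs cont=7.7250 → 7.7250 [wait]  node(4,4) S=169.8579 payoff=0.0000 vs cont=1.4534 → 1.4534 [wait]  ⇒ S*(4)=122.6203
t_3: node(3,0) S=116.1382 payoff=39.9018 vs cont=39.6623 → 39.9018 [stop]  node(3,1) S=129.4641 payoff=26.5759 vs cont=26.4288 → 26.5759 [stop]  node(3,2) S=144.3192 payoff=11.7208 vs cont=13.6023 → 13.6023 [wait]  node(3,3) S=160.8787 payoff=0.0000 vs cont=4.5786 → 4.5786 [wait]  ⇒ S*(3)=129.4641
t_2: node(2,0) S=122.6203 payoff=33.4197 vs cont=33.1802 → 33.4197 [stop]  node(2,1) S=136.6900 payoff=19.3500 vs cont=20.0508 → 20.0508 [wait]  node(2,2) S=152.3741 payoff=3.6659 vs cont=9.0713 → 9.0713 [wait]  ⇒ S*(2)=122.6203
t_1: node(1,0) S=129.4641 payoff=26.5759 vs cont=26.6866 → 26.6866 [wait]  node(1,1) S=144.3192 payoff=11.7208 vs cont=14.5325 → 14.5325 [wait]  ⇒ S*(1)=-
t_0: node(0,0) S=136.6900 payoff=19.3500 vs cont=20.5709 → 20.5709 [wait]  ⇒ S*(0)=-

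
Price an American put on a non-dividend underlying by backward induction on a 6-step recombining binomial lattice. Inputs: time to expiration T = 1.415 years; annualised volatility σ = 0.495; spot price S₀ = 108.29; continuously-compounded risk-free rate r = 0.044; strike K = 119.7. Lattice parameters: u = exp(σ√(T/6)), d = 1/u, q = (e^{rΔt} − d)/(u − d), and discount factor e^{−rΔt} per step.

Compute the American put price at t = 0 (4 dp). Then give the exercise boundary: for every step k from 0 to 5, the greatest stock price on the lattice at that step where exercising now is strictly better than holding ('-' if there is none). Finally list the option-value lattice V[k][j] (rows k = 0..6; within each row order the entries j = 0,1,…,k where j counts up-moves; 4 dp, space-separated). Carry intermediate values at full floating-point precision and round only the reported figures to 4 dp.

price = 29.2620
boundary = - - - 52.6495 66.9564 85.1511
tree:
29.2620
40.0894 17.2983
52.9838 25.9601 7.5895
67.0505 37.7790 12.7657 1.7254
78.3004 52.7436 21.1839 3.2386 0.0000
87.1464 67.0505 34.5489 6.0788 0.0000 0.0000
94.1023 78.3004 52.7436 11.4100 0.0000 0.0000 0.0000

Δt=0.23583  u=1.27174  d=0.78632  q=0.46168  discount=0.98968
step 6 (expiry): payoffs max(K−S,0) = 94.1023 78.3004 52.7436 11.4100 0.0000 0.0000 0.0000
step 5: (k=5,j=0): S=32.5536, (K−S)⁺=87.1464, hold=85.9108 ⇒ V=87.1464 exercise | (k=5,j=1): S=52.6495, (K−S)⁺=67.0505, hold=65.8148 ⇒ V=67.0505 exercise | (k=5,j=2): S=85.1511, (K−S)⁺=34.5489, hold=33.3132 ⇒ V=34.5489 exercise | (k=5,j=3): S=137.7166, (K−S)⁺=0.0000, hold=6.0788 ⇒ V=6.0788 continue | (k=5,j=4): S=222.7318, (K−S)⁺=0.0000, hold=0.0000 ⇒ V=0.0000 continue | (k=5,j=5): S=360.2287, (K−S)⁺=0.0000, hold=0.0000 ⇒ V=0.0000 continue  boundary S*=85.1511
step 4: (k=4,j=0): S=41.3996, (K−S)⁺=78.3004, hold=77.0647 ⇒ V=78.3004 exercise | (k=4,j=1): S=66.9564, (K−S)⁺=52.7436, hold=51.5079 ⇒ V=52.7436 exercise | (k=4,j=2): S=108.2900, (K−S)⁺=11.4100, hold=21.1839 ⇒ V=21.1839 continue | (k=4,j=3): S=175.1396, (K−S)⁺=0.0000, hold=3.2386 ⇒ V=3.2386 continue | (k=4,j=4): S=283.2568, (K−S)⁺=0.0000, hold=0.0000 ⇒ V=0.0000 continue  boundary S*=66.9564
step 3: (k=3,j=0): S=52.6495, (K−S)⁺=67.0505, hold=65.8148 ⇒ V=67.0505 exercise | (k=3,j=1): S=85.1511, (K−S)⁺=34.5489, hold=37.7790 ⇒ V=37.7790 continue | (k=3,j=2): S=137.7166, (K−S)⁺=0.0000, hold=12.7657 ⇒ V=12.7657 continue | (k=3,j=3): S=222.7318, (K−S)⁺=0.0000, hold=1.7254 ⇒ V=1.7254 continue  boundary S*=52.6495
step 2: (k=2,j=0): S=66.9564, (K−S)⁺=52.7436, hold=52.9838 ⇒ V=52.9838 continue | (k=2,j=1): S=108.2900, (K−S)⁺=11.4100, hold=25.9601 ⇒ V=25.9601 continue | (k=2,j=2): S=175.1396, (K−S)⁺=0.0000, hold=7.5895 ⇒ V=7.5895 continue  boundary S*=-
step 1: (k=1,j=0): S=85.1511, (K−S)⁺=34.5489, hold=40.0894 ⇒ V=40.0894 continue | (k=1,j=1): S=137.7166, (K−S)⁺=0.0000, hold=17.2983 ⇒ V=17.2983 continue  boundary S*=-
step 0: (k=0,j=0): S=108.2900, (K−S)⁺=11.4100, hold=29.2620 ⇒ V=29.2620 continue  boundary S*=-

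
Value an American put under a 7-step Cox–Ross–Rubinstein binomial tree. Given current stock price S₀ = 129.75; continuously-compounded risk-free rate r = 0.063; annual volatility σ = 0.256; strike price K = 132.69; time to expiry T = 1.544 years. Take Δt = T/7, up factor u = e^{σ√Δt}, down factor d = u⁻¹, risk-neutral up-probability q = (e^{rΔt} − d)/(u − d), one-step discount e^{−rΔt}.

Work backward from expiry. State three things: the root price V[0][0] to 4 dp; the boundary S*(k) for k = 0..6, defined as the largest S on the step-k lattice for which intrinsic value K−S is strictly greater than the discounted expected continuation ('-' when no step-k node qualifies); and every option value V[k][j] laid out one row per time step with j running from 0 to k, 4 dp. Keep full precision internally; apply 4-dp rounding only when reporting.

price = 13.4551
boundary = - - 102.0179 90.4609 102.0179 90.4609 102.0179
tree:
13.4551
20.6702 7.3626
30.6721 12.2781 3.1641
42.2291 19.8094 5.8717 0.8279
52.4768 30.6721 10.6250 1.7787 0.0000
61.5637 42.2291 18.5518 3.8214 0.0000 0.0000
69.6212 52.4768 30.6721 8.2100 0.0000 0.0000 0.0000
76.7659 61.5637 42.2291 17.6386 0.0000 0.0000 0.0000 0.0000

params: Δt=0.22057 u=1.12776 d=0.88672 q=0.52803 e^(-rΔt)=0.98620
t_7 payoffs: 76.7659 61.5637 42.2291 17.6386 0.0000 0.0000 0.0000 0.0000
t_6: node(6,0) S=63.0688 payoff=69.6212 vs cont=67.7901 → 69.6212 [stop]  node(6,1) S=80.2132 payoff=52.4768 vs cont=50.6457 → 52.4768 [stop]  node(6,2) S=102.0179 payoff=30.6721 vs cont=28.8410 → 30.6721 [stop]  node(6,3) S=129.7500 payoff=2.9400 vs cont=8.2100 → 8.2100 [wait]  node(6,4) S=165.0206 payoff=0.0000 vs cont=0.0000 → 0.0000 [wait]  node(6,5) S=209.8791 payoff=0.0000 vs cont=0.0000 → 0.0000 [wait]  node(6,6) S=266.9316 payoff=0.0000 vs cont=0.0000 → 0.0000 [wait]  ⇒ S*(6)=102.0179
t_5: node(5,0) S=71.1263 payoff=61.5637 vs cont=59.7326 → 61.5637 [stop]  node(5,1) S=90.4609 payoff=42.2291 vs cont=40.3980 → 42.2291 [stop]  node(5,2) S=115.0514 payoff=17.6386 vs cont=18.5518 → 18.5518 [wait]  node(5,3) S=146.3264 payoff=0.0000 vs cont=3.8214 → 3.8214 [wait]  node(5,4) S=186.1031 payoff=0.0000 vs cont=0.0000 → 0.0000 [wait]  node(5,5) S=236.6925 payoff=0.0000 vs cont=0.0000 → 0.0000 [wait]  ⇒ S*(5)=90.4609
t_4: node(4,0) S=80.2132 payoff=52.4768 vs cont=50.6457 → 52.4768 [stop]  node(4,1) S=102.0179 payoff=30.6721 vs cont=29.3165 → 30.6721 [stop]  node(4,2) S=129.7500 payoff=2.9400 vs cont=10.6250 → 10.6250 [wait]  node(4,3) S=165.0206 payoff=0.0000 vs cont=1.7787 → 1.7787 [wait]  node(4,4) S=209.8791 payoff=0.0000 vs cont=0.0000 → 0.0000 [wait]  ⇒ S*(4)=102.0179
t_3: node(3,0) S=90.4609 payoff=42.2291 vs cont=40.3980 → 42.2291 [stop]  node(3,1) S=115.0514 payoff=17.6386 vs cont=19.8094 → 19.8094 [wait]  node(3,2) S=146.3264 payoff=0.0000 vs cont=5.8717 → 5.8717 [wait]  node(3,3) S=186.1031 payoff=0.0000 vs cont=0.8279 → 0.8279 [wait]  ⇒ S*(3)=90.4609
t_2: node(2,0) S=102.0179 payoff=30.6721 vs cont=29.9714 → 30.6721 [stop]  node(2,1) S=129.7500 payoff=2.9400 vs cont=12.2781 → 12.2781 [wait]  node(2,2) S=165.0206 payoff=0.0000 vs cont=3.1641 → 3.1641 [wait]  ⇒ S*(2)=102.0179
t_1: node(1,0) S=115.0514 payoff=17.6386 vs cont=20.6702 → 20.6702 [wait]  node(1,1) S=146.3264 payoff=0.0000 vs cont=7.3626 → 7.3626 [wait]  ⇒ S*(1)=-
t_0: node(0,0) S=129.7500 payoff=2.9400 vs cont=13.4551 → 13.4551 [wait]  ⇒ S*(0)=-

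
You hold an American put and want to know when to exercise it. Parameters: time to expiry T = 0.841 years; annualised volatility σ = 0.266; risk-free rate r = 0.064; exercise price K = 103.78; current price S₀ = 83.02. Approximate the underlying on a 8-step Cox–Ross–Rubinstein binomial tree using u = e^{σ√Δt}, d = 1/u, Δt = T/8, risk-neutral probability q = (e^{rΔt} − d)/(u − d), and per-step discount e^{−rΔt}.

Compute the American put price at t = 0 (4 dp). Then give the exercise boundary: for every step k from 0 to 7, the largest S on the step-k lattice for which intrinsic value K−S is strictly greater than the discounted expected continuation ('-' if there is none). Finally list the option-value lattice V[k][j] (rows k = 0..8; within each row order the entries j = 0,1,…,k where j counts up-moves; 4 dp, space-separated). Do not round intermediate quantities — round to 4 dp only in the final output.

Δt=0.10512, u=1.09007, d=0.91737, q=0.51754, disc=e^(-rΔt)=0.99329
k=8 terminal: V=max(K-S,0) → 62.1375 54.2979 44.9824 33.9132 20.7600 5.1306 0.0000 0.0000 0.0000
k=7: j=0 S=45.3933 intr=58.3867 cont=57.6908 V=58.3867[EX]; j=1 S=53.9391 intr=49.8409 cont=49.1450 V=49.8409[EX]; j=2 S=64.0937 intr=39.6863 cont=38.9904 V=39.6863[EX]; j=3 S=76.1600 intr=27.6200 cont=26.9241 V=27.6200[EX]; j=4 S=90.4979 intr=13.2821 cont=12.5862 V=13.2821[EX]; j=5 S=107.5351 intr=0.0000 cont=2.4587 V=2.4587[hold]; j=6 S=127.7796 intr=0.0000 cont=0.0000 V=0.0000[hold]; j=7 S=151.8355 intr=0.0000 cont=0.0000 V=0.0000[hold]  S*(7)=90.4979
k=6: j=0 S=49.4821 intr=54.2979 cont=53.6020 V=54.2979[EX]; j=1 S=58.7976 intr=44.9824 cont=44.2865 V=44.9824[EX]; j=2 S=69.8668 intr=33.9132 cont=33.2173 V=33.9132[EX]; j=3 S=83.0200 intr=20.7600 cont=20.0641 V=20.7600[EX]; j=4 S=98.6494 intr=5.1306 cont=7.6291 V=7.6291[hold]; j=5 S=117.2211 intr=0.0000 cont=1.1783 V=1.1783[hold]; j=6 S=139.2892 intr=0.0000 cont=0.0000 V=0.0000[hold]  S*(6)=83.0200
k=5: j=0 S=53.9391 intr=49.8409 cont=49.1450 V=49.8409[EX]; j=1 S=64.0937 intr=39.6863 cont=38.9904 V=39.6863[EX]; j=2 S=76.1600 intr=27.6200 cont=26.9241 V=27.6200[EX]; j=3 S=90.4979 intr=13.2821 cont=13.8706 V=13.8706[hold]; j=4 S=107.5351 intr=0.0000 cont=4.2618 V=4.2618[hold]; j=5 S=127.7796 intr=0.0000 cont=0.5647 V=0.5647[hold]  S*(5)=76.1600
k=4: j=0 S=58.7976 intr=44.9824 cont=44.2865 V=44.9824[EX]; j=1 S=69.8668 intr=33.9132 cont=33.2173 V=33.9132[EX]; j=2 S=83.0200 intr=20.7600 cont=20.3666 V=20.7600[EX]; j=3 S=98.6494 intr=5.1306 cont=8.8380 V=8.8380[hold]; j=4 S=117.2211 intr=0.0000 cont=2.3326 V=2.3326[hold]  S*(4)=83.0200
k=3: j=0 S=64.0937 intr=39.6863 cont=38.9904 V=39.6863[EX]; j=1 S=76.1600 intr=27.6200 cont=26.9241 V=27.6200[EX]; j=2 S=90.4979 intr=13.2821 cont=14.4920 V=14.4920[hold]; j=3 S=107.5351 intr=0.0000 cont=5.4345 V=5.4345[hold]  S*(3)=76.1600
k=2: j=0 S=69.8668 intr=33.9132 cont=33.2173 V=33.9132[EX]; j=1 S=83.0200 intr=20.7600 cont=20.6861 V=20.7600[EX]; j=2 S=98.6494 intr=5.1306 cont=9.7387 V=9.7387[hold]  S*(2)=83.0200
k=1: j=0 S=76.1600 intr=27.6200 cont=26.9241 V=27.6200[EX]; j=1 S=90.4979 intr=13.2821 cont=14.9551 V=14.9551[hold]  S*(1)=76.1600
k=0: j=0 S=83.0200 intr=20.7600 cont=20.9241 V=20.9241[hold]  S*(0)=-

price = 20.9241
boundary = - 76.1600 83.0200 76.1600 83.0200 76.1600 83.0200 90.4979
tree:
20.9241
27.6200 14.9551
33.9132 20.7600 9.7387
39.6863 27.6200 14.4920 5.4345
44.9824 33.9132 20.7600 8.8380 2.3326
49.8409 39.6863 27.6200 13.8706 4.2618 0.5647
54.2979 44.9824 33.9132 20.7600 7.6291 1.1783 0.0000
58.3867 49.8409 39.6863 27.6200 13.2821 2.4587 0.0000 0.0000
62.1375 54.2979 44.9824 33.9132 20.7600 5.1306 0.0000 0.0000 0.0000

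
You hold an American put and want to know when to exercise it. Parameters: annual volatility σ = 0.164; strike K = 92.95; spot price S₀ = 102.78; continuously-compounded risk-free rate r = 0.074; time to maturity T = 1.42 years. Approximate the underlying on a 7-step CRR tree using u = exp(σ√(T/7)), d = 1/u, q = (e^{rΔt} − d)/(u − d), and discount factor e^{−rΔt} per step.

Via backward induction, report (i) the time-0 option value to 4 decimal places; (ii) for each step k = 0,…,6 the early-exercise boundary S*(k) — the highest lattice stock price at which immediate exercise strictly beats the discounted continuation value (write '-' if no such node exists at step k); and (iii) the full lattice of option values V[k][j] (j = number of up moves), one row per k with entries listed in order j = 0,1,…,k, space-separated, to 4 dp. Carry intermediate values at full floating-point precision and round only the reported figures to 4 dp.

price = 1.6123
boundary = - - - 82.3514 76.4877 82.3514 76.4877
tree:
1.6123
3.1166 0.5818
5.8527 1.2469 0.1227
10.5986 2.6214 0.2994 0.0000
16.4623 5.3696 0.7303 0.0000 0.0000
21.9084 10.5986 1.7814 0.0000 0.0000 0.0000
26.9668 16.4623 4.3451 0.0000 0.0000 0.0000 0.0000
31.6650 21.9084 10.5986 0.0000 0.0000 0.0000 0.0000 0.0000

Δt=0.20286  u=1.07666  d=0.92880  q=0.58383  discount=0.98510
step 7 (expiry): payoffs max(K−S,0) = 31.6650 21.9084 10.5986 0.0000 0.0000 0.0000 0.0000 0.0000
step 6: (k=6,j=0): S=65.9832, (K−S)⁺=26.9668, hold=25.5819 ⇒ V=26.9668 exercise | (k=6,j=1): S=76.4877, (K−S)⁺=16.4623, hold=15.0774 ⇒ V=16.4623 exercise | (k=6,j=2): S=88.6646, (K−S)⁺=4.2854, hold=4.3451 ⇒ V=4.3451 continue | (k=6,j=3): S=102.7800, (K−S)⁺=0.0000, hold=0.0000 ⇒ V=0.0000 continue | (k=6,j=4): S=119.1426, (K−S)⁺=0.0000, hold=0.0000 ⇒ V=0.0000 continue | (k=6,j=5): S=138.1101, (K−S)⁺=0.0000, hold=0.0000 ⇒ V=0.0000 continue | (k=6,j=6): S=160.0972, (K−S)⁺=0.0000, hold=0.0000 ⇒ V=0.0000 continue  boundary S*=76.4877
step 5: (k=5,j=0): S=71.0416, (K−S)⁺=21.9084, hold=20.5235 ⇒ V=21.9084 exercise | (k=5,j=1): S=82.3514, (K−S)⁺=10.5986, hold=9.2480 ⇒ V=10.5986 exercise | (k=5,j=2): S=95.4618, (K−S)⁺=0.0000, hold=1.7814 ⇒ V=1.7814 continue | (k=5,j=3): S=110.6593, (K−S)⁺=0.0000, hold=0.0000 ⇒ V=0.0000 continue | (k=5,j=4): S=128.2762, (K−S)⁺=0.0000, hold=0.0000 ⇒ V=0.0000 continue | (k=5,j=5): S=148.6978, (K−S)⁺=0.0000, hold=0.0000 ⇒ V=0.0000 continue  boundary S*=82.3514
step 4: (k=4,j=0): S=76.4877, (K−S)⁺=16.4623, hold=15.0774 ⇒ V=16.4623 exercise | (k=4,j=1): S=88.6646, (K−S)⁺=4.2854, hold=5.3696 ⇒ V=5.3696 continue | (k=4,j=2): S=102.7800, (K−S)⁺=0.0000, hold=0.7303 ⇒ V=0.7303 continue | (k=4,j=3): S=119.1426, (K−S)⁺=0.0000, hold=0.0000 ⇒ V=0.0000 continue | (k=4,j=4): S=138.1101, (K−S)⁺=0.0000, hold=0.0000 ⇒ V=0.0000 continue  boundary S*=76.4877
step 3: (k=3,j=0): S=82.3514, (K−S)⁺=10.5986, hold=9.8373 ⇒ V=10.5986 exercise | (k=3,j=1): S=95.4618, (K−S)⁺=0.0000, hold=2.6214 ⇒ V=2.6214 continue | (k=3,j=2): S=110.6593, (K−S)⁺=0.0000, hold=0.2994 ⇒ V=0.2994 continue | (k=3,j=3): S=128.2762, (K−S)⁺=0.0000, hold=0.0000 ⇒ V=0.0000 continue  boundary S*=82.3514
step 2: (k=2,j=0): S=88.6646, (K−S)⁺=4.2854, hold=5.8527 ⇒ V=5.8527 continue | (k=2,j=1): S=102.7800, (K−S)⁺=0.0000, hold=1.2469 ⇒ V=1.2469 continue | (k=2,j=2): S=119.1426, (K−S)⁺=0.0000, hold=0.1227 ⇒ V=0.1227 continue  boundary S*=-
step 1: (k=1,j=0): S=95.4618, (K−S)⁺=0.0000, hold=3.1166 ⇒ V=3.1166 continue | (k=1,j=1): S=110.6593, (K−S)⁺=0.0000, hold=0.5818 ⇒ V=0.5818 continue  boundary S*=-
step 0: (k=0,j=0): S=102.7800, (K−S)⁺=0.0000, hold=1.6123 ⇒ V=1.6123 continue  boundary S*=-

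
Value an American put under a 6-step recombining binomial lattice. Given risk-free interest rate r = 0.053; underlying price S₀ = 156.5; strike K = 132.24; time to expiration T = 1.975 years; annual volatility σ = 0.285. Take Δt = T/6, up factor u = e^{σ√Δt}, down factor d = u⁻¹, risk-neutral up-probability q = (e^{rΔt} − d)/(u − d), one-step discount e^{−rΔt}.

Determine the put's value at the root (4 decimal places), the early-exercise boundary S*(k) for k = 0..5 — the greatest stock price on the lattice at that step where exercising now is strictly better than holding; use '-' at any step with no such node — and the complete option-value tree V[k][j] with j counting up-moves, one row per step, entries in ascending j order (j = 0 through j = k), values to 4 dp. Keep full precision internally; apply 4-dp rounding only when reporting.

price = 9.2188
boundary = - - - 95.8243 81.3697 95.8243
tree:
9.2188
15.0784 3.9678
23.8997 7.2146 1.0191
36.4157 12.8283 2.1285 0.0000
50.8703 22.1143 4.4456 0.0000 0.0000
63.1445 36.4157 9.2853 0.0000 0.0000 0.0000
73.5672 50.8703 19.3934 0.0000 0.0000 0.0000 0.0000

Δt=0.32917, u=1.17764, d=0.84916, q=0.51279, disc=e^(-rΔt)=0.98271
k=6 terminal: V=max(K-S,0) → 73.5672 50.8703 19.3934 0.0000 0.0000 0.0000 0.0000
k=5: j=0 S=69.0955 intr=63.1445 cont=60.8574 V=63.1445[EX]; j=1 S=95.8243 intr=36.4157 cont=34.1287 V=36.4157[EX]; j=2 S=132.8928 intr=0.0000 cont=9.2853 V=9.2853[hold]; j=3 S=184.3008 intr=0.0000 cont=0.0000 V=0.0000[hold]; j=4 S=255.5954 intr=0.0000 cont=0.0000 V=0.0000[hold]; j=5 S=354.4694 intr=0.0000 cont=0.0000 V=0.0000[hold]  S*(5)=95.8243
k=4: j=0 S=81.3697 intr=50.8703 cont=48.5832 V=50.8703[EX]; j=1 S=112.8466 intr=19.3934 cont=22.1143 V=22.1143[hold]; j=2 S=156.5000 intr=0.0000 cont=4.4456 V=4.4456[hold]; j=3 S=217.0402 intr=0.0000 cont=0.0000 V=0.0000[hold]; j=4 S=300.9995 intr=0.0000 cont=0.0000 V=0.0000[hold]  S*(4)=81.3697
k=3: j=0 S=95.8243 intr=36.4157 cont=35.4998 V=36.4157[EX]; j=1 S=132.8928 intr=0.0000 cont=12.8283 V=12.8283[hold]; j=2 S=184.3008 intr=0.0000 cont=2.1285 V=2.1285[hold]; j=3 S=255.5954 intr=0.0000 cont=0.0000 V=0.0000[hold]  S*(3)=95.8243
k=2: j=0 S=112.8466 intr=19.3934 cont=23.8997 V=23.8997[hold]; j=1 S=156.5000 intr=0.0000 cont=7.2146 V=7.2146[hold]; j=2 S=217.0402 intr=0.0000 cont=1.0191 V=1.0191[hold]  S*(2)=-
k=1: j=0 S=132.8928 intr=0.0000 cont=15.0784 V=15.0784[hold]; j=1 S=184.3008 intr=0.0000 cont=3.9678 V=3.9678[hold]  S*(1)=-
k=0: j=0 S=156.5000 intr=0.0000 cont=9.2188 V=9.2188[hold]  S*(0)=-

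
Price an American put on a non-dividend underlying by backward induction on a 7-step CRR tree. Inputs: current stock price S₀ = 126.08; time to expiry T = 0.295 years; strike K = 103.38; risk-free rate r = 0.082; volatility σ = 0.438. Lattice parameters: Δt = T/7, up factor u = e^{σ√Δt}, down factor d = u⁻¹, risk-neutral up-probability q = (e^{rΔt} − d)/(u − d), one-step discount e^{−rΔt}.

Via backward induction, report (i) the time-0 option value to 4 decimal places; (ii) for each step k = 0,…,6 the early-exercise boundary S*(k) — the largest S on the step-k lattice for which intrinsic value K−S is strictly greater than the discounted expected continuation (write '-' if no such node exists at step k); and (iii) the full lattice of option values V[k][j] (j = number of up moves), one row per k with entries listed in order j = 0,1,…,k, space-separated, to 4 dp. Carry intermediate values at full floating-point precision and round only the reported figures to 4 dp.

params: Δt=0.04214 u=1.09408 d=0.91401 q=0.49676 e^(-rΔt)=0.99655
t_7 payoffs: 36.1912 22.9540 7.1088 0.0000 0.0000 0.0000 0.0000 0.0000
t_6: node(6,0) S=73.5100 payoff=29.8700 vs cont=29.5133 → 29.8700 [stop]  node(6,1) S=87.9927 payoff=15.3873 vs cont=15.0307 → 15.3873 [stop]  node(6,2) S=105.3286 payoff=0.0000 vs cont=3.5651 → 3.5651 [wait]  node(6,3) S=126.0800 payoff=0.0000 vs cont=0.0000 → 0.0000 [wait]  node(6,4) S=150.9198 payoff=0.0000 vs cont=0.0000 → 0.0000 [wait]  node(6,5) S=180.6533 payoff=0.0000 vs cont=0.0000 → 0.0000 [wait]  node(6,6) S=216.2449 payoff=0.0000 vs cont=0.0000 → 0.0000 [wait]  ⇒ S*(6)=87.9927
t_5: node(5,0) S=80.4260 payoff=22.9540 vs cont=22.5974 → 22.9540 [stop]  node(5,1) S=96.2712 payoff=7.1088 vs cont=9.4817 → 9.4817 [wait]  node(5,2) S=115.2381 payoff=0.0000 vs cont=1.7879 → 1.7879 [wait]  node(5,3) S=137.9419 payoff=0.0000 vs cont=0.0000 → 0.0000 [wait]  node(5,4) S=165.1186 payoff=0.0000 vs cont=0.0000 → 0.0000 [wait]  node(5,5) S=197.6496 payoff=0.0000 vs cont=0.0000 → 0.0000 [wait]  ⇒ S*(5)=80.4260
t_4: node(4,0) S=87.9927 payoff=15.3873 vs cont=16.2054 → 16.2054 [wait]  node(4,1) S=105.3286 payoff=0.0000 vs cont=5.6402 → 5.6402 [wait]  node(4,2) S=126.0800 payoff=0.0000 vs cont=0.8966 → 0.8966 [wait]  node(4,3) S=150.9198 payoff=0.0000 vs cont=0.0000 → 0.0000 [wait]  node(4,4) S=180.6533 payoff=0.0000 vs cont=0.0000 → 0.0000 [wait]  ⇒ S*(4)=-
t_3: node(3,0) S=96.2712 payoff=7.1088 vs cont=10.9192 → 10.9192 [wait]  node(3,1) S=115.2381 payoff=0.0000 vs cont=3.2725 → 3.2725 [wait]  node(3,2) S=137.9419 payoff=0.0000 vs cont=0.4497 → 0.4497 [wait]  node(3,3) S=165.1186 payoff=0.0000 vs cont=0.0000 → 0.0000 [wait]  ⇒ S*(3)=-
t_2: node(2,0) S=105.3286 payoff=0.0000 vs cont=7.0961 → 7.0961 [wait]  node(2,1) S=126.0800 payoff=0.0000 vs cont=1.8638 → 1.8638 [wait]  node(2,2) S=150.9198 payoff=0.0000 vs cont=0.2255 → 0.2255 [wait]  ⇒ S*(2)=-
t_1: node(1,0) S=115.2381 payoff=0.0000 vs cont=4.4814 → 4.4814 [wait]  node(1,1) S=137.9419 payoff=0.0000 vs cont=1.0463 → 1.0463 [wait]  ⇒ S*(1)=-
t_0: node(0,0) S=126.0800 payoff=0.0000 vs cont=2.7654 → 2.7654 [wait]  ⇒ S*(0)=-

price = 2.7654
boundary = - - - - - 80.4260 87.9927
tree:
2.7654
4.4814 1.0463
7.0961 1.8638 0.2255
10.9192 3.2725 0.4497 0.0000
16.2054 5.6402 0.8966 0.0000 0.0000
22.9540 9.4817 1.7879 0.0000 0.0000 0.0000
29.8700 15.3873 3.5651 0.0000 0.0000 0.0000 0.0000
36.1912 22.9540 7.1088 0.0000 0.0000 0.0000 0.0000 0.0000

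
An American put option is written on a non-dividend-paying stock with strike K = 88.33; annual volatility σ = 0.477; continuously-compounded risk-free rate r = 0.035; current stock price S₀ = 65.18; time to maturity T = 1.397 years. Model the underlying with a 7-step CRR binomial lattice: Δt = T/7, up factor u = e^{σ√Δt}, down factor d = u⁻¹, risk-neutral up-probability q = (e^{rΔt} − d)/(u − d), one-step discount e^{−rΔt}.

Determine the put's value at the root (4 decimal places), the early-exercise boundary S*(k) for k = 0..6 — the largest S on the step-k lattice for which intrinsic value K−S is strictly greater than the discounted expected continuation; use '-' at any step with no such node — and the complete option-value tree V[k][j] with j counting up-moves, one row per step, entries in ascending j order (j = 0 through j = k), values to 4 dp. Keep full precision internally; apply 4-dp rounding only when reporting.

Δt=0.19957, u=1.23750, d=0.80808, q=0.46325, disc=e^(-rΔt)=0.99304
k=7 terminal: V=max(K-S,0) → 73.6644 65.8710 53.9362 35.6592 7.6698 0.0000 0.0000 0.0000
k=6: j=0 S=18.1487 intr=70.1813 cont=69.5665 V=70.1813[EX]; j=1 S=27.7930 intr=60.5370 cont=59.9222 V=60.5370[EX]; j=2 S=42.5623 intr=45.7677 cont=45.1529 V=45.7677[EX]; j=3 S=65.1800 intr=23.1500 cont=22.5352 V=23.1500[EX]; j=4 S=99.8169 intr=0.0000 cont=4.0881 V=4.0881[hold]; j=5 S=152.8599 intr=0.0000 cont=0.0000 V=0.0000[hold]; j=6 S=234.0901 intr=0.0000 cont=0.0000 V=0.0000[hold]  S*(6)=65.1800
k=5: j=0 S=22.4590 intr=65.8710 cont=65.2562 V=65.8710[EX]; j=1 S=34.3938 intr=53.9362 cont=53.3214 V=53.9362[EX]; j=2 S=52.6708 intr=35.6592 cont=35.0444 V=35.6592[EX]; j=3 S=80.6602 intr=7.6698 cont=14.2199 V=14.2199[hold]; j=4 S=123.5232 intr=0.0000 cont=2.1790 V=2.1790[hold]; j=5 S=189.1639 intr=0.0000 cont=0.0000 V=0.0000[hold]  S*(5)=52.6708
k=4: j=0 S=27.7930 intr=60.5370 cont=59.9222 V=60.5370[EX]; j=1 S=42.5623 intr=45.7677 cont=45.1529 V=45.7677[EX]; j=2 S=65.1800 intr=23.1500 cont=25.5484 V=25.5484[hold]; j=3 S=99.8169 intr=0.0000 cont=8.5818 V=8.5818[hold]; j=4 S=152.8599 intr=0.0000 cont=1.1614 V=1.1614[hold]  S*(4)=42.5623
k=3: j=0 S=34.3938 intr=53.9362 cont=53.3214 V=53.9362[EX]; j=1 S=52.6708 intr=35.6592 cont=36.1477 V=36.1477[hold]; j=2 S=80.6602 intr=7.6698 cont=17.5655 V=17.5655[hold]; j=3 S=123.5232 intr=0.0000 cont=5.1085 V=5.1085[hold]  S*(3)=34.3938
k=2: j=0 S=42.5623 intr=45.7677 cont=45.3776 V=45.7677[EX]; j=1 S=65.1800 intr=23.1500 cont=27.3478 V=27.3478[hold]; j=2 S=99.8169 intr=0.0000 cont=11.7127 V=11.7127[hold]  S*(2)=42.5623
k=1: j=0 S=52.6708 intr=35.6592 cont=36.9755 V=36.9755[hold]; j=1 S=80.6602 intr=7.6698 cont=19.9649 V=19.9649[hold]  S*(1)=-
k=0: j=0 S=65.1800 intr=23.1500 cont=28.8928 V=28.8928[hold]  S*(0)=-

price = 28.8928
boundary = - - 42.5623 34.3938 42.5623 52.6708 65.1800
tree:
28.8928
36.9755 19.9649
45.7677 27.3478 11.7127
53.9362 36.1477 17.5655 5.1085
60.5370 45.7677 25.5484 8.5818 1.1614
65.8710 53.9362 35.6592 14.2199 2.1790 0.0000
70.1813 60.5370 45.7677 23.1500 4.0881 0.0000 0.0000
73.6644 65.8710 53.9362 35.6592 7.6698 0.0000 0.0000 0.0000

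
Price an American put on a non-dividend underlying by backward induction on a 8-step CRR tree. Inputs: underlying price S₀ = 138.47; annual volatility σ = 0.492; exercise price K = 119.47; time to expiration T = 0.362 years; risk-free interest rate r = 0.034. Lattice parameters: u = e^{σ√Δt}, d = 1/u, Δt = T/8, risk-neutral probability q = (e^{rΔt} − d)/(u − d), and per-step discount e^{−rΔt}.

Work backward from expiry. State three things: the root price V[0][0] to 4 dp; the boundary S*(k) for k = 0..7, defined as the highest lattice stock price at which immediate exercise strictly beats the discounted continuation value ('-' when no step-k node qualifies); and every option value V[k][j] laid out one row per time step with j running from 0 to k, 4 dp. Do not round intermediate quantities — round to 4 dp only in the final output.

price = 7.3371
boundary = - - - - - 82.0527 91.1056 101.1575
tree:
7.3371
10.8045 3.6221
15.5112 5.7647 1.3237
21.6077 8.9880 2.3081 0.2667
29.0422 13.6615 3.9781 0.5149 0.0000
37.4173 20.1056 6.7577 0.9940 0.0000 0.0000
45.5707 28.3644 11.2658 1.9190 0.0000 0.0000 0.0000
52.9140 37.4173 18.3125 3.7046 0.0000 0.0000 0.0000 0.0000
59.5275 45.5707 28.3644 7.1517 0.0000 0.0000 0.0000 0.0000 0.0000

Δt=0.04525, u=1.11033, d=0.90063, q=0.48120, disc=e^(-rΔt)=0.99846
k=8 terminal: V=max(K-S,0) → 59.5275 45.5707 28.3644 7.1517 0.0000 0.0000 0.0000 0.0000 0.0000
k=7: j=0 S=66.5560 intr=52.9140 cont=52.7303 V=52.9140[EX]; j=1 S=82.0527 intr=37.4173 cont=37.2337 V=37.4173[EX]; j=2 S=101.1575 intr=18.3125 cont=18.1289 V=18.3125[EX]; j=3 S=124.7105 intr=0.0000 cont=3.7046 V=3.7046[hold]; j=4 S=153.7476 intr=0.0000 cont=0.0000 V=0.0000[hold]; j=5 S=189.5455 intr=0.0000 cont=0.0000 V=0.0000[hold]; j=6 S=233.6785 intr=0.0000 cont=0.0000 V=0.0000[hold]; j=7 S=288.0871 intr=0.0000 cont=0.0000 V=0.0000[hold]  S*(7)=101.1575
k=6: j=0 S=73.8993 intr=45.5707 cont=45.3871 V=45.5707[EX]; j=1 S=91.1056 intr=28.3644 cont=28.1807 V=28.3644[EX]; j=2 S=112.3183 intr=7.1517 cont=11.2658 V=11.2658[hold]; j=3 S=138.4700 intr=0.0000 cont=1.9190 V=1.9190[hold]; j=4 S=170.7108 intr=0.0000 cont=0.0000 V=0.0000[hold]; j=5 S=210.4583 intr=0.0000 cont=0.0000 V=0.0000[hold]; j=6 S=259.4605 intr=0.0000 cont=0.0000 V=0.0000[hold]  S*(6)=91.1056
k=5: j=0 S=82.0527 intr=37.4173 cont=37.2337 V=37.4173[EX]; j=1 S=101.1575 intr=18.3125 cont=20.1056 V=20.1056[hold]; j=2 S=124.7105 intr=0.0000 cont=6.7577 V=6.7577[hold]; j=3 S=153.7476 intr=0.0000 cont=0.9940 V=0.9940[hold]; j=4 S=189.5455 intr=0.0000 cont=0.0000 V=0.0000[hold]; j=5 S=233.6785 intr=0.0000 cont=0.0000 V=0.0000[hold]  S*(5)=82.0527
k=4: j=0 S=91.1056 intr=28.3644 cont=29.0422 V=29.0422[hold]; j=1 S=112.3183 intr=7.1517 cont=13.6615 V=13.6615[hold]; j=2 S=138.4700 intr=0.0000 cont=3.9781 V=3.9781[hold]; j=3 S=170.7108 intr=0.0000 cont=0.5149 V=0.5149[hold]; j=4 S=210.4583 intr=0.0000 cont=0.0000 V=0.0000[hold]  S*(4)=-
k=3: j=0 S=101.1575 intr=18.3125 cont=21.6077 V=21.6077[hold]; j=1 S=124.7105 intr=0.0000 cont=8.9880 V=8.9880[hold]; j=2 S=153.7476 intr=0.0000 cont=2.3081 V=2.3081[hold]; j=3 S=189.5455 intr=0.0000 cont=0.2667 V=0.2667[hold]  S*(3)=-
k=2: j=0 S=112.3183 intr=7.1517 cont=15.5112 V=15.5112[hold]; j=1 S=138.4700 intr=0.0000 cont=5.7647 V=5.7647[hold]; j=2 S=170.7108 intr=0.0000 cont=1.3237 V=1.3237[hold]  S*(2)=-
k=1: j=0 S=124.7105 intr=0.0000 cont=10.8045 V=10.8045[hold]; j=1 S=153.7476 intr=0.0000 cont=3.6221 V=3.6221[hold]  S*(1)=-
k=0: j=0 S=138.4700 intr=0.0000 cont=7.3371 V=7.3371[hold]  S*(0)=-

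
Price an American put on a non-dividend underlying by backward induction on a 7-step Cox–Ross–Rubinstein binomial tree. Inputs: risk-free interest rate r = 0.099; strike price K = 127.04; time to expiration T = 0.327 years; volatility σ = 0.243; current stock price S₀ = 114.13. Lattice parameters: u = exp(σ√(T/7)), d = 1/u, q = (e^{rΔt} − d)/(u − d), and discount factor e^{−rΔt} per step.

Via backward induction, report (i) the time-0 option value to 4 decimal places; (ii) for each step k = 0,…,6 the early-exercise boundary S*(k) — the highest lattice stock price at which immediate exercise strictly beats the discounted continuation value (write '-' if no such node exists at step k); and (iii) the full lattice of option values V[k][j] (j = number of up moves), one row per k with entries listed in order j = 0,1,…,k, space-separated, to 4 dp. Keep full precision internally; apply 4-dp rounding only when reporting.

price = 13.4425
boundary = - 108.2905 102.7498 108.2905 114.1300 108.2905 114.1300
tree:
13.4425
18.7495 8.8721
24.2902 13.1596 5.1625
29.5475 18.7495 8.3369 2.4036
34.5357 24.2902 12.9100 4.3702 0.6874
39.2687 29.5475 18.7495 7.6940 1.4724 0.0000
43.7596 34.5357 24.2902 12.9100 3.1539 0.0000 0.0000
48.0207 39.2687 29.5475 18.7495 6.7556 0.0000 0.0000 0.0000

params: Δt=0.04671 u=1.05392 d=0.94883 q=0.53098 e^(-rΔt)=0.99539
t_7 payoffs: 48.0207 39.2687 29.5475 18.7495 6.7556 0.0000 0.0000 0.0000
t_6: node(6,0) S=83.2804 payoff=43.7596 vs cont=43.1734 → 43.7596 [stop]  node(6,1) S=92.5043 payoff=34.5357 vs cont=33.9495 → 34.5357 [stop]  node(6,2) S=102.7498 payoff=24.2902 vs cont=23.7041 → 24.2902 [stop]  node(6,3) S=114.1300 payoff=12.9100 vs cont=12.3238 → 12.9100 [stop]  node(6,4) S=126.7707 payoff=0.2693 vs cont=3.1539 → 3.1539 [wait]  node(6,5) S=140.8114 payoff=0.0000 vs cont=0.0000 → 0.0000 [wait]  node(6,6) S=156.4072 payoff=0.0000 vs cont=0.0000 → 0.0000 [wait]  ⇒ S*(6)=114.1300
t_5: node(5,0) S=87.7713 payoff=39.2687 vs cont=38.6826 → 39.2687 [stop]  node(5,1) S=97.4925 payoff=29.5475 vs cont=28.9613 → 29.5475 [stop]  node(5,2) S=108.2905 payoff=18.7495 vs cont=18.1633 → 18.7495 [stop]  node(5,3) S=120.2844 payoff=6.7556 vs cont=7.6940 → 7.6940 [wait]  node(5,4) S=133.6067 payoff=0.0000 vs cont=1.4724 → 1.4724 [wait]  node(5,5) S=148.4046 payoff=0.0000 vs cont=0.0000 → 0.0000 [wait]  ⇒ S*(5)=108.2905
t_4: node(4,0) S=92.5043 payoff=34.5357 vs cont=33.9495 → 34.5357 [stop]  node(4,1) S=102.7498 payoff=24.2902 vs cont=23.7041 → 24.2902 [stop]  node(4,2) S=114.1300 payoff=12.9100 vs cont=12.8198 → 12.9100 [stop]  node(4,3) S=126.7707 payoff=0.2693 vs cont=4.3702 → 4.3702 [wait]  node(4,4) S=140.8114 payoff=0.0000 vs cont=0.6874 → 0.6874 [wait]  ⇒ S*(4)=114.1300
t_3: node(3,0) S=97.4925 payoff=29.5475 vs cont=28.9613 → 29.5475 [stop]  node(3,1) S=108.2905 payoff=18.7495 vs cont=18.1633 → 18.7495 [stop]  node(3,2) S=120.2844 payoff=6.7556 vs cont=8.3369 → 8.3369 [wait]  node(3,3) S=133.6067 payoff=0.0000 vs cont=2.4036 → 2.4036 [wait]  ⇒ S*(3)=108.2905
t_2: node(2,0) S=102.7498 payoff=24.2902 vs cont=23.7041 → 24.2902 [stop]  node(2,1) S=114.1300 payoff=12.9100 vs cont=13.1596 → 13.1596 [wait]  node(2,2) S=126.7707 payoff=0.2693 vs cont=5.1625 → 5.1625 [wait]  ⇒ S*(2)=102.7498
t_1: node(1,0) S=108.2905 payoff=18.7495 vs cont=18.2953 → 18.7495 [stop]  node(1,1) S=120.2844 payoff=6.7556 vs cont=8.8721 → 8.8721 [wait]  ⇒ S*(1)=108.2905
t_0: node(0,0) S=114.1300 payoff=12.9100 vs cont=13.4425 → 13.4425 [wait]  ⇒ S*(0)=-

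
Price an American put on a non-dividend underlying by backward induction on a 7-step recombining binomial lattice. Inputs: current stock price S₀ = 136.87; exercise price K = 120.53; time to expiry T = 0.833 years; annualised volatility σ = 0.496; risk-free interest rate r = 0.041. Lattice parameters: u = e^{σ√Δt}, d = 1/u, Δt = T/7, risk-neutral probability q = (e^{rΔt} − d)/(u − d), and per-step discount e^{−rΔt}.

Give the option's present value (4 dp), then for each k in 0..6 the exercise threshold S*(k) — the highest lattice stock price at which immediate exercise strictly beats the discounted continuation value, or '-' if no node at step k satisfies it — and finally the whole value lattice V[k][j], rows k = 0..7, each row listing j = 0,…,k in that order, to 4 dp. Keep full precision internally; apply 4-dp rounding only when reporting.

price = 14.2283
boundary = - - - - 69.0357 81.9186 97.2055
tree:
14.2283
20.6545 7.1743
29.1156 11.3867 2.5281
39.5905 17.6787 4.4535 0.3965
51.4943 26.6610 7.7960 0.7540 0.0000
62.3512 38.6114 13.5452 1.4338 0.0000 0.0000
71.5006 51.4943 23.3245 2.7266 0.0000 0.0000 0.0000
79.2112 62.3512 38.6114 5.1848 0.0000 0.0000 0.0000 0.0000

params: Δt=0.11900 u=1.18661 d=0.84274 q=0.47155 e^(-rΔt)=0.99513
t_7 payoffs: 79.2112 62.3512 38.6114 5.1848 0.0000 0.0000 0.0000 0.0000
t_6: node(6,0) S=49.0294 payoff=71.5006 vs cont=70.9140 → 71.5006 [stop]  node(6,1) S=69.0357 payoff=51.4943 vs cont=50.9077 → 51.4943 [stop]  node(6,2) S=97.2055 payoff=23.3245 vs cont=22.7378 → 23.3245 [stop]  node(6,3) S=136.8700 payoff=0.0000 vs cont=2.7266 → 2.7266 [wait]  node(6,4) S=192.7195 payoff=0.0000 vs cont=0.0000 → 0.0000 [wait]  node(6,5) S=271.3582 payoff=0.0000 vs cont=0.0000 → 0.0000 [wait]  node(6,6) S=382.0852 payoff=0.0000 vs cont=0.0000 → 0.0000 [wait]  ⇒ S*(6)=97.2055
t_5: node(5,0) S=58.1788 payoff=62.3512 vs cont=61.7645 → 62.3512 [stop]  node(5,1) S=81.9186 payoff=38.6114 vs cont=38.0248 → 38.6114 [stop]  node(5,2) S=115.3452 payoff=5.1848 vs cont=13.5452 → 13.5452 [wait]  node(5,3) S=162.4116 payoff=0.0000 vs cont=1.4338 → 1.4338 [wait]  node(5,4) S=228.6832 payoff=0.0000 vs cont=0.0000 → 0.0000 [wait]  node(5,5) S=321.9968 payoff=0.0000 vs cont=0.0000 → 0.0000 [wait]  ⇒ S*(5)=81.9186
t_4: node(4,0) S=69.0357 payoff=51.4943 vs cont=50.9077 → 51.4943 [stop]  node(4,1) S=97.2055 payoff=23.3245 vs cont=26.6610 → 26.6610 [wait]  node(4,2) S=136.8700 payoff=0.0000 vs cont=7.7960 → 7.7960 [wait]  node(4,3) S=192.7195 payoff=0.0000 vs cont=0.7540 → 0.7540 [wait]  node(4,4) S=271.3582 payoff=0.0000 vs cont=0.0000 → 0.0000 [wait]  ⇒ S*(4)=69.0357
t_3: node(3,0) S=81.9186 payoff=38.6114 vs cont=39.5905 → 39.5905 [wait]  node(3,1) S=115.3452 payoff=5.1848 vs cont=17.6787 → 17.6787 [wait]  node(3,2) S=162.4116 payoff=0.0000 vs cont=4.4535 → 4.4535 [wait]  node(3,3) S=228.6832 payoff=0.0000 vs cont=0.3965 → 0.3965 [wait]  ⇒ S*(3)=-
t_2: node(2,0) S=97.2055 payoff=23.3245 vs cont=29.1156 → 29.1156 [wait]  node(2,1) S=136.8700 payoff=0.0000 vs cont=11.3867 → 11.3867 [wait]  node(2,2) S=192.7195 payoff=0.0000 vs cont=2.5281 → 2.5281 [wait]  ⇒ S*(2)=-
t_1: node(1,0) S=115.3452 payoff=5.1848 vs cont=20.6545 → 20.6545 [wait]  node(1,1) S=162.4116 payoff=0.0000 vs cont=7.1743 → 7.1743 [wait]  ⇒ S*(1)=-
t_0: node(0,0) S=136.8700 payoff=0.0000 vs cont=14.2283 → 14.2283 [wait]  ⇒ S*(0)=-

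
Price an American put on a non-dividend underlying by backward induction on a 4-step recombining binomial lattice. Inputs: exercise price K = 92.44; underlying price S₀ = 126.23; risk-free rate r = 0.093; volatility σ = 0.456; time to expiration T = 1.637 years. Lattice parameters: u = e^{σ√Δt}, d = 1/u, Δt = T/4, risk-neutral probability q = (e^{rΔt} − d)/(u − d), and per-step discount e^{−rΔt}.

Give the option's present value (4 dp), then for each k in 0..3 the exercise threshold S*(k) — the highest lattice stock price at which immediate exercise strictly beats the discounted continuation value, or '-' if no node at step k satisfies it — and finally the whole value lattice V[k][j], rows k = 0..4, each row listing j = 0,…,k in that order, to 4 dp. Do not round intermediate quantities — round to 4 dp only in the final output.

Δt=0.40925, u=1.33872, d=0.74698, q=0.49314, disc=e^(-rΔt)=0.96265
k=4 terminal: V=max(K-S,0) → 53.1392 22.0061 0.0000 0.0000 0.0000
k=3: j=0 S=52.6128 intr=39.8272 cont=36.3750 V=39.8272[EX]; j=1 S=94.2914 intr=0.0000 cont=10.7374 V=10.7374[hold]; j=2 S=168.9869 intr=0.0000 cont=0.0000 V=0.0000[hold]; j=3 S=302.8542 intr=0.0000 cont=0.0000 V=0.0000[hold]  S*(3)=52.6128
k=2: j=0 S=70.4339 intr=22.0061 cont=24.5301 V=24.5301[hold]; j=1 S=126.2300 intr=0.0000 cont=5.2391 V=5.2391[hold]; j=2 S=226.2264 intr=0.0000 cont=0.0000 V=0.0000[hold]  S*(2)=-
k=1: j=0 S=94.2914 intr=0.0000 cont=14.4561 V=14.4561[hold]; j=1 S=168.9869 intr=0.0000 cont=2.5563 V=2.5563[hold]  S*(1)=-
k=0: j=0 S=126.2300 intr=0.0000 cont=8.2671 V=8.2671[hold]  S*(0)=-

price = 8.2671
boundary = - - - 52.6128
tree:
8.2671
14.4561 2.5563
24.5301 5.2391 0.0000
39.8272 10.7374 0.0000 0.0000
53.1392 22.0061 0.0000 0.0000 0.0000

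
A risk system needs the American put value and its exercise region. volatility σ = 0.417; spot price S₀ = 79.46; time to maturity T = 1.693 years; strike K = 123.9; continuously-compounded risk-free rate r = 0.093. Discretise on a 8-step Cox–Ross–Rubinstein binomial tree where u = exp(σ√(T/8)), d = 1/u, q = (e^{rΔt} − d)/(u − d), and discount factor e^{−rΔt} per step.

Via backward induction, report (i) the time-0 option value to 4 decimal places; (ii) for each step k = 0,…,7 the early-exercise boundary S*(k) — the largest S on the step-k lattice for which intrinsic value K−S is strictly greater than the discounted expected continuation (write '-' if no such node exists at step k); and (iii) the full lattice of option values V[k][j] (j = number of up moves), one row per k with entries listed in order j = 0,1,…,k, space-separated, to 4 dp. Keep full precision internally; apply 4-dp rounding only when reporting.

Δt=0.21163  u=1.21147  d=0.82545  q=0.50368  discount=0.98051
step 8 (expiry): payoffs max(K−S,0) = 106.7739 98.7649 87.0104 69.7590 44.4400 7.2805 0.0000 0.0000 0.0000
step 7: (k=7,j=0): S=20.7477, (K−S)⁺=103.1523, hold=100.7377 ⇒ V=103.1523 exercise | (k=7,j=1): S=30.4503, (K−S)⁺=93.4497, hold=91.0350 ⇒ V=93.4497 exercise | (k=7,j=2): S=44.6904, (K−S)⁺=79.2096, hold=76.7949 ⇒ V=79.2096 exercise | (k=7,j=3): S=65.5899, (K−S)⁺=58.3101, hold=55.8954 ⇒ V=58.3101 exercise | (k=7,j=4): S=96.2631, (K−S)⁺=27.6369, hold=25.2222 ⇒ V=27.6369 exercise | (k=7,j=5): S=141.2806, (K−S)⁺=0.0000, hold=3.5431 ⇒ V=3.5431 continue | (k=7,j=6): S=207.3505, (K−S)⁺=0.0000, hold=0.0000 ⇒ V=0.0000 continue | (k=7,j=7): S=304.3180, (K−S)⁺=0.0000, hold=0.0000 ⇒ V=0.0000 continue  boundary S*=96.2631
step 6: (k=6,j=0): S=25.1351, (K−S)⁺=98.7649, hold=96.3502 ⇒ V=98.7649 exercise | (k=6,j=1): S=36.8896, (K−S)⁺=87.0104, hold=84.5958 ⇒ V=87.0104 exercise | (k=6,j=2): S=54.1410, (K−S)⁺=69.7590, hold=67.3444 ⇒ V=69.7590 exercise | (k=6,j=3): S=79.4600, (K−S)⁺=44.4400, hold=42.0253 ⇒ V=44.4400 exercise | (k=6,j=4): S=116.6195, (K−S)⁺=7.2805, hold=15.1992 ⇒ V=15.1992 continue | (k=6,j=5): S=171.1566, (K−S)⁺=0.0000, hold=1.7242 ⇒ V=1.7242 continue | (k=6,j=6): S=251.1981, (K−S)⁺=0.0000, hold=0.0000 ⇒ V=0.0000 continue  boundary S*=79.4600
step 5: (k=5,j=0): S=30.4503, (K−S)⁺=93.4497, hold=91.0350 ⇒ V=93.4497 exercise | (k=5,j=1): S=44.6904, (K−S)⁺=79.2096, hold=76.7949 ⇒ V=79.2096 exercise | (k=5,j=2): S=65.5899, (K−S)⁺=58.3101, hold=55.8954 ⇒ V=58.3101 exercise | (k=5,j=3): S=96.2631, (K−S)⁺=27.6369, hold=29.1330 ⇒ V=29.1330 continue | (k=5,j=4): S=141.2806, (K−S)⁺=0.0000, hold=8.2482 ⇒ V=8.2482 continue | (k=5,j=5): S=207.3505, (K−S)⁺=0.0000, hold=0.8391 ⇒ V=0.8391 continue  boundary S*=65.5899
step 4: (k=4,j=0): S=36.8896, (K−S)⁺=87.0104, hold=84.5958 ⇒ V=87.0104 exercise | (k=4,j=1): S=54.1410, (K−S)⁺=69.7590, hold=67.3444 ⇒ V=69.7590 exercise | (k=4,j=2): S=79.4600, (K−S)⁺=44.4400, hold=42.7642 ⇒ V=44.4400 exercise | (k=4,j=3): S=116.6195, (K−S)⁺=7.2805, hold=18.2510 ⇒ V=18.2510 continue | (k=4,j=4): S=171.1566, (K−S)⁺=0.0000, hold=4.4284 ⇒ V=4.4284 continue  boundary S*=79.4600
step 3: (k=3,j=0): S=44.6904, (K−S)⁺=79.2096, hold=76.7949 ⇒ V=79.2096 exercise | (k=3,j=1): S=65.5899, (K−S)⁺=58.3101, hold=55.8954 ⇒ V=58.3101 exercise | (k=3,j=2): S=96.2631, (K−S)⁺=27.6369, hold=30.6402 ⇒ V=30.6402 continue | (k=3,j=3): S=141.2806, (K−S)⁺=0.0000, hold=11.0689 ⇒ V=11.0689 continue  boundary S*=65.5899
step 2: (k=2,j=0): S=54.1410, (K−S)⁺=69.7590, hold=67.3444 ⇒ V=69.7590 exercise | (k=2,j=1): S=79.4600, (K−S)⁺=44.4400, hold=43.5086 ⇒ V=44.4400 exercise | (k=2,j=2): S=116.6195, (K−S)⁺=7.2805, hold=20.3775 ⇒ V=20.3775 continue  boundary S*=79.4600
step 1: (k=1,j=0): S=65.5899, (K−S)⁺=58.3101, hold=55.8954 ⇒ V=58.3101 exercise | (k=1,j=1): S=96.2631, (K−S)⁺=27.6369, hold=31.6904 ⇒ V=31.6904 continue  boundary S*=65.5899
step 0: (k=0,j=0): S=79.4600, (K−S)⁺=44.4400, hold=44.0272 ⇒ V=44.4400 exercise  boundary S*=79.4600

price = 44.4400
boundary = 79.4600 65.5899 79.4600 65.5899 79.4600 65.5899 79.4600 96.2631
tree:
44.4400
58.3101 31.6904
69.7590 44.4400 20.3775
79.2096 58.3101 30.6402 11.0689
87.0104 69.7590 44.4400 18.2510 4.4284
93.4497 79.2096 58.3101 29.1330 8.2482 0.8391
98.7649 87.0104 69.7590 44.4400 15.1992 1.7242 0.0000
103.1523 93.4497 79.2096 58.3101 27.6369 3.5431 0.0000 0.0000
106.7739 98.7649 87.0104 69.7590 44.4400 7.2805 0.0000 0.0000 0.0000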